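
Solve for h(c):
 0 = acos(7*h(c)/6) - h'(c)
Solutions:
 Integral(1/acos(7*_y/6), (_y, h(c))) = C1 + c


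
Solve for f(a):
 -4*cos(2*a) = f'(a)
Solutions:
 f(a) = C1 - 2*sin(2*a)


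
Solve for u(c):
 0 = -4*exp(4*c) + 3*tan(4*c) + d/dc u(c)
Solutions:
 u(c) = C1 + exp(4*c) + 3*log(cos(4*c))/4


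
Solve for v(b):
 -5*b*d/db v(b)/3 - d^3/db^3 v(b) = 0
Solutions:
 v(b) = C1 + Integral(C2*airyai(-3^(2/3)*5^(1/3)*b/3) + C3*airybi(-3^(2/3)*5^(1/3)*b/3), b)


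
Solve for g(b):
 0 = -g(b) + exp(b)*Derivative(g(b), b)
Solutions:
 g(b) = C1*exp(-exp(-b))


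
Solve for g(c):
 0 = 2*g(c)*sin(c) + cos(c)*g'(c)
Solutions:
 g(c) = C1*cos(c)^2


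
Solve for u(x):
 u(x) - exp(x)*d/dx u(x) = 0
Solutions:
 u(x) = C1*exp(-exp(-x))


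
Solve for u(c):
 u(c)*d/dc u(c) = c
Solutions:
 u(c) = -sqrt(C1 + c^2)
 u(c) = sqrt(C1 + c^2)


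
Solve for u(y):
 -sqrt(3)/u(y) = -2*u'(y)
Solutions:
 u(y) = -sqrt(C1 + sqrt(3)*y)
 u(y) = sqrt(C1 + sqrt(3)*y)


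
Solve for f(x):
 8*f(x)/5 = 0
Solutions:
 f(x) = 0


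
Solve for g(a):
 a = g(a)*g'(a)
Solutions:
 g(a) = -sqrt(C1 + a^2)
 g(a) = sqrt(C1 + a^2)


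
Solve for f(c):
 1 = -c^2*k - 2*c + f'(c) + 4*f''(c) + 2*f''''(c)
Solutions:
 f(c) = C1 + C2*exp(-6^(1/3)*c*(-(9 + sqrt(465))^(1/3) + 4*6^(1/3)/(9 + sqrt(465))^(1/3))/12)*sin(2^(1/3)*3^(1/6)*c*(2^(1/3)/(9 + sqrt(465))^(1/3) + 3^(2/3)*(9 + sqrt(465))^(1/3)/12)) + C3*exp(-6^(1/3)*c*(-(9 + sqrt(465))^(1/3) + 4*6^(1/3)/(9 + sqrt(465))^(1/3))/12)*cos(2^(1/3)*3^(1/6)*c*(2^(1/3)/(9 + sqrt(465))^(1/3) + 3^(2/3)*(9 + sqrt(465))^(1/3)/12)) + C4*exp(6^(1/3)*c*(-(9 + sqrt(465))^(1/3) + 4*6^(1/3)/(9 + sqrt(465))^(1/3))/6) + c^3*k/3 - 4*c^2*k + c^2 + 32*c*k - 7*c


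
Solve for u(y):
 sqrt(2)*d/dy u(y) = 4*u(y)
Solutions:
 u(y) = C1*exp(2*sqrt(2)*y)


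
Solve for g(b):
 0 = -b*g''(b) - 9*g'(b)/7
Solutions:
 g(b) = C1 + C2/b^(2/7)


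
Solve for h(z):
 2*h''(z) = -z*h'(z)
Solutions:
 h(z) = C1 + C2*erf(z/2)


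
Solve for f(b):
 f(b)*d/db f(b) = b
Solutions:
 f(b) = -sqrt(C1 + b^2)
 f(b) = sqrt(C1 + b^2)


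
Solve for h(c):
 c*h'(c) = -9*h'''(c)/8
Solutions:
 h(c) = C1 + Integral(C2*airyai(-2*3^(1/3)*c/3) + C3*airybi(-2*3^(1/3)*c/3), c)


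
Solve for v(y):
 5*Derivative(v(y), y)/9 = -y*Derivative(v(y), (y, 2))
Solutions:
 v(y) = C1 + C2*y^(4/9)


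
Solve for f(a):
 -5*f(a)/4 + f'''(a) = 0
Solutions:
 f(a) = C3*exp(10^(1/3)*a/2) + (C1*sin(10^(1/3)*sqrt(3)*a/4) + C2*cos(10^(1/3)*sqrt(3)*a/4))*exp(-10^(1/3)*a/4)


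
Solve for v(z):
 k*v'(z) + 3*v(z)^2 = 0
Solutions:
 v(z) = k/(C1*k + 3*z)


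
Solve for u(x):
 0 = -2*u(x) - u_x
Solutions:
 u(x) = C1*exp(-2*x)


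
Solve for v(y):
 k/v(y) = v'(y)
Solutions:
 v(y) = -sqrt(C1 + 2*k*y)
 v(y) = sqrt(C1 + 2*k*y)


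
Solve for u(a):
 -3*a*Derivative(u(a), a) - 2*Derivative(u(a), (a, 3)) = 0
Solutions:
 u(a) = C1 + Integral(C2*airyai(-2^(2/3)*3^(1/3)*a/2) + C3*airybi(-2^(2/3)*3^(1/3)*a/2), a)


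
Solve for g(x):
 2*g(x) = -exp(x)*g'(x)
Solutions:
 g(x) = C1*exp(2*exp(-x))


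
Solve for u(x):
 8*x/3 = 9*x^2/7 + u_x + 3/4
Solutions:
 u(x) = C1 - 3*x^3/7 + 4*x^2/3 - 3*x/4


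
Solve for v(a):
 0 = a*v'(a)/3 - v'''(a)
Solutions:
 v(a) = C1 + Integral(C2*airyai(3^(2/3)*a/3) + C3*airybi(3^(2/3)*a/3), a)


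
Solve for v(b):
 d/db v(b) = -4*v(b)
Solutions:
 v(b) = C1*exp(-4*b)


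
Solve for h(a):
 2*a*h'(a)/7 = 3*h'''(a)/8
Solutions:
 h(a) = C1 + Integral(C2*airyai(2*2^(1/3)*21^(2/3)*a/21) + C3*airybi(2*2^(1/3)*21^(2/3)*a/21), a)


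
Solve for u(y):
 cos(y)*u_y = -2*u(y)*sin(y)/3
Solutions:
 u(y) = C1*cos(y)^(2/3)


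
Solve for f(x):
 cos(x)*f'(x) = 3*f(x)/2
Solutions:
 f(x) = C1*(sin(x) + 1)^(3/4)/(sin(x) - 1)^(3/4)


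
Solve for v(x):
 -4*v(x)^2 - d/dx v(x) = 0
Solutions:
 v(x) = 1/(C1 + 4*x)


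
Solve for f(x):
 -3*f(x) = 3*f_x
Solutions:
 f(x) = C1*exp(-x)


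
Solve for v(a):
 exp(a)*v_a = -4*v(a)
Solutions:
 v(a) = C1*exp(4*exp(-a))


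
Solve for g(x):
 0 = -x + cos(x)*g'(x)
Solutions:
 g(x) = C1 + Integral(x/cos(x), x)


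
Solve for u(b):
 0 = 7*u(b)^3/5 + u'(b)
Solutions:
 u(b) = -sqrt(10)*sqrt(-1/(C1 - 7*b))/2
 u(b) = sqrt(10)*sqrt(-1/(C1 - 7*b))/2


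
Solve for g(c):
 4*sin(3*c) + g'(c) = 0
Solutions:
 g(c) = C1 + 4*cos(3*c)/3


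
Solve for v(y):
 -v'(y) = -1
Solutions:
 v(y) = C1 + y


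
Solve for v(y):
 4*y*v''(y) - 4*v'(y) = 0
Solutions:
 v(y) = C1 + C2*y^2


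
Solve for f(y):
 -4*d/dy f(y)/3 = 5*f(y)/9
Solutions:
 f(y) = C1*exp(-5*y/12)


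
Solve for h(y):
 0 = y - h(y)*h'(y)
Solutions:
 h(y) = -sqrt(C1 + y^2)
 h(y) = sqrt(C1 + y^2)


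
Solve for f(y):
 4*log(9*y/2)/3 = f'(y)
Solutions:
 f(y) = C1 + 4*y*log(y)/3 - 4*y/3 - 4*y*log(2)/3 + 8*y*log(3)/3


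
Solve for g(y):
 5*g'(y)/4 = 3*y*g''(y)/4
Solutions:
 g(y) = C1 + C2*y^(8/3)


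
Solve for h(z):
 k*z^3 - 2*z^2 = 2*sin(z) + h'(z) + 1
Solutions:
 h(z) = C1 + k*z^4/4 - 2*z^3/3 - z + 2*cos(z)


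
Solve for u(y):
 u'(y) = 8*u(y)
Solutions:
 u(y) = C1*exp(8*y)


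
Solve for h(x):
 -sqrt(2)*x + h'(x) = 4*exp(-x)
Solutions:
 h(x) = C1 + sqrt(2)*x^2/2 - 4*exp(-x)


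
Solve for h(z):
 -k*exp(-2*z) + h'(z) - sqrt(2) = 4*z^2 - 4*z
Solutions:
 h(z) = C1 - k*exp(-2*z)/2 + 4*z^3/3 - 2*z^2 + sqrt(2)*z


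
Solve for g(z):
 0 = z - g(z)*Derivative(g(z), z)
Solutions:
 g(z) = -sqrt(C1 + z^2)
 g(z) = sqrt(C1 + z^2)


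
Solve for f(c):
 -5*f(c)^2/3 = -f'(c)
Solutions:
 f(c) = -3/(C1 + 5*c)


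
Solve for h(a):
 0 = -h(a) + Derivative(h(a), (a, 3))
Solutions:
 h(a) = C3*exp(a) + (C1*sin(sqrt(3)*a/2) + C2*cos(sqrt(3)*a/2))*exp(-a/2)


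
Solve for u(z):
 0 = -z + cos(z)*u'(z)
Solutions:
 u(z) = C1 + Integral(z/cos(z), z)


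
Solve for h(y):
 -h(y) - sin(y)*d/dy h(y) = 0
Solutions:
 h(y) = C1*sqrt(cos(y) + 1)/sqrt(cos(y) - 1)


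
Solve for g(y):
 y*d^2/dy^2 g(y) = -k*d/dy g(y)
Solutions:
 g(y) = C1 + y^(1 - re(k))*(C2*sin(log(y)*Abs(im(k))) + C3*cos(log(y)*im(k)))


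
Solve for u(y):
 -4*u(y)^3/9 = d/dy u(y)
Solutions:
 u(y) = -3*sqrt(2)*sqrt(-1/(C1 - 4*y))/2
 u(y) = 3*sqrt(2)*sqrt(-1/(C1 - 4*y))/2


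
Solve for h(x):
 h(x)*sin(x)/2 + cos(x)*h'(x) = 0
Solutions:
 h(x) = C1*sqrt(cos(x))


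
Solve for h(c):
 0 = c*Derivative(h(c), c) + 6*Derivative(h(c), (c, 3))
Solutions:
 h(c) = C1 + Integral(C2*airyai(-6^(2/3)*c/6) + C3*airybi(-6^(2/3)*c/6), c)


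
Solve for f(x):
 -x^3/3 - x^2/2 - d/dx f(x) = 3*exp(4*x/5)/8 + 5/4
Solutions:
 f(x) = C1 - x^4/12 - x^3/6 - 5*x/4 - 15*exp(4*x/5)/32


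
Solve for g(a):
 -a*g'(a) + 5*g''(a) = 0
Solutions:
 g(a) = C1 + C2*erfi(sqrt(10)*a/10)


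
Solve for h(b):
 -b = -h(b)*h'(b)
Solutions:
 h(b) = -sqrt(C1 + b^2)
 h(b) = sqrt(C1 + b^2)


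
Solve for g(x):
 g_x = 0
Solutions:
 g(x) = C1


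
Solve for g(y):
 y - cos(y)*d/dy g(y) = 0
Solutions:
 g(y) = C1 + Integral(y/cos(y), y)


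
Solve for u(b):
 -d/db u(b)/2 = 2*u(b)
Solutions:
 u(b) = C1*exp(-4*b)


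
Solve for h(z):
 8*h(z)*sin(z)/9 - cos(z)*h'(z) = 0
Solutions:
 h(z) = C1/cos(z)^(8/9)


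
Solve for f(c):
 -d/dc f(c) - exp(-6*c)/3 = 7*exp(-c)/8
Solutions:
 f(c) = C1 + 7*exp(-c)/8 + exp(-6*c)/18


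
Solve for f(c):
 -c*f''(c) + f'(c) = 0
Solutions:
 f(c) = C1 + C2*c^2


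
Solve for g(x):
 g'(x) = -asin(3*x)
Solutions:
 g(x) = C1 - x*asin(3*x) - sqrt(1 - 9*x^2)/3


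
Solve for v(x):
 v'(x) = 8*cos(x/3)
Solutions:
 v(x) = C1 + 24*sin(x/3)


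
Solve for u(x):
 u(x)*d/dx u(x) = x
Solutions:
 u(x) = -sqrt(C1 + x^2)
 u(x) = sqrt(C1 + x^2)


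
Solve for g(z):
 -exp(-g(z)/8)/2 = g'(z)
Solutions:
 g(z) = 8*log(C1 - z/16)


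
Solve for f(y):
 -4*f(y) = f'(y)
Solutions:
 f(y) = C1*exp(-4*y)


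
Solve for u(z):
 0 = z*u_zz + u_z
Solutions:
 u(z) = C1 + C2*log(z)


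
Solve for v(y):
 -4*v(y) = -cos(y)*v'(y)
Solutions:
 v(y) = C1*(sin(y)^2 + 2*sin(y) + 1)/(sin(y)^2 - 2*sin(y) + 1)


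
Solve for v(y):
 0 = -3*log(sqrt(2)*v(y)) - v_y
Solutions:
 2*Integral(1/(2*log(_y) + log(2)), (_y, v(y)))/3 = C1 - y


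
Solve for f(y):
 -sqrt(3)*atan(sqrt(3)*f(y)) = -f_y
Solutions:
 Integral(1/atan(sqrt(3)*_y), (_y, f(y))) = C1 + sqrt(3)*y


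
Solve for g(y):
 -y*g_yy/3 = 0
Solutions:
 g(y) = C1 + C2*y


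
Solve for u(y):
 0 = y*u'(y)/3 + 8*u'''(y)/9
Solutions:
 u(y) = C1 + Integral(C2*airyai(-3^(1/3)*y/2) + C3*airybi(-3^(1/3)*y/2), y)


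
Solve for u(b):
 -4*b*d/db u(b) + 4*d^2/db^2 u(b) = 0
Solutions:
 u(b) = C1 + C2*erfi(sqrt(2)*b/2)


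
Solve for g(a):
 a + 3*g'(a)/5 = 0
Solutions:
 g(a) = C1 - 5*a^2/6


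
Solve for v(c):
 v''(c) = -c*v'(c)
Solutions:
 v(c) = C1 + C2*erf(sqrt(2)*c/2)


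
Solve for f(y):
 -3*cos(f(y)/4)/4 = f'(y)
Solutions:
 3*y/4 - 2*log(sin(f(y)/4) - 1) + 2*log(sin(f(y)/4) + 1) = C1


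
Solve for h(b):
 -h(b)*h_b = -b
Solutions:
 h(b) = -sqrt(C1 + b^2)
 h(b) = sqrt(C1 + b^2)


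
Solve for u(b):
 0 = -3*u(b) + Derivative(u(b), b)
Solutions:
 u(b) = C1*exp(3*b)


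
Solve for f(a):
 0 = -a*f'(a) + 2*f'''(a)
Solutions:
 f(a) = C1 + Integral(C2*airyai(2^(2/3)*a/2) + C3*airybi(2^(2/3)*a/2), a)


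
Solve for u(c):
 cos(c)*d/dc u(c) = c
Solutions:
 u(c) = C1 + Integral(c/cos(c), c)


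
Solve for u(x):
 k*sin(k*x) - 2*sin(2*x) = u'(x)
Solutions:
 u(x) = C1 + cos(2*x) - cos(k*x)


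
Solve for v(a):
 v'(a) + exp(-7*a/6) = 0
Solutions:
 v(a) = C1 + 6*exp(-7*a/6)/7


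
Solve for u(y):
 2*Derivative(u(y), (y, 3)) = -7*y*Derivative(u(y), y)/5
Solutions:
 u(y) = C1 + Integral(C2*airyai(-10^(2/3)*7^(1/3)*y/10) + C3*airybi(-10^(2/3)*7^(1/3)*y/10), y)


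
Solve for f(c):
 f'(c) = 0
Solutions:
 f(c) = C1


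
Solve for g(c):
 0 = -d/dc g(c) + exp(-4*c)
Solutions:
 g(c) = C1 - exp(-4*c)/4


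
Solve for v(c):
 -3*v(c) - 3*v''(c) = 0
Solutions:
 v(c) = C1*sin(c) + C2*cos(c)


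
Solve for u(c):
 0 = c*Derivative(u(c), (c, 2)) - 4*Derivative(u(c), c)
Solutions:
 u(c) = C1 + C2*c^5


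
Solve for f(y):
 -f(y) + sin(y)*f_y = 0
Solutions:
 f(y) = C1*sqrt(cos(y) - 1)/sqrt(cos(y) + 1)


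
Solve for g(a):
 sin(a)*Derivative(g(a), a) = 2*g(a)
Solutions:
 g(a) = C1*(cos(a) - 1)/(cos(a) + 1)


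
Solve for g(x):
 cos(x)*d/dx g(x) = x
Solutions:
 g(x) = C1 + Integral(x/cos(x), x)


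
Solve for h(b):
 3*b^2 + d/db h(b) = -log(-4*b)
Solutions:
 h(b) = C1 - b^3 - b*log(-b) + b*(1 - 2*log(2))


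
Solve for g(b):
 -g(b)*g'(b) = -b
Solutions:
 g(b) = -sqrt(C1 + b^2)
 g(b) = sqrt(C1 + b^2)


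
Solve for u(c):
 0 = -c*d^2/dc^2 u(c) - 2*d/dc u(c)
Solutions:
 u(c) = C1 + C2/c


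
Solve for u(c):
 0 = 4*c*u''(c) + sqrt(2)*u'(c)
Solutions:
 u(c) = C1 + C2*c^(1 - sqrt(2)/4)


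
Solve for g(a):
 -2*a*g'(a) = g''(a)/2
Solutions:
 g(a) = C1 + C2*erf(sqrt(2)*a)


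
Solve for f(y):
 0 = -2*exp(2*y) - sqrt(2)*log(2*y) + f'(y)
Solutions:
 f(y) = C1 + sqrt(2)*y*log(y) + sqrt(2)*y*(-1 + log(2)) + exp(2*y)


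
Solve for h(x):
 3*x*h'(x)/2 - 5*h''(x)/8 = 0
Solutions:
 h(x) = C1 + C2*erfi(sqrt(30)*x/5)


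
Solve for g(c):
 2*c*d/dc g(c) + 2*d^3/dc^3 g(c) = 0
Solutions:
 g(c) = C1 + Integral(C2*airyai(-c) + C3*airybi(-c), c)


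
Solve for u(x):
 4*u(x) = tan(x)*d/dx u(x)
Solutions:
 u(x) = C1*sin(x)^4


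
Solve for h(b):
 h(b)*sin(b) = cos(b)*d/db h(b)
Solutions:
 h(b) = C1/cos(b)


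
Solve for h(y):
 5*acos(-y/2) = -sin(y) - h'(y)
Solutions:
 h(y) = C1 - 5*y*acos(-y/2) - 5*sqrt(4 - y^2) + cos(y)


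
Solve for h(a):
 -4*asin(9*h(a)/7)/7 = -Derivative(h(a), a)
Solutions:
 Integral(1/asin(9*_y/7), (_y, h(a))) = C1 + 4*a/7


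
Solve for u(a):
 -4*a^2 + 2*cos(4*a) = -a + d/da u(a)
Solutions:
 u(a) = C1 - 4*a^3/3 + a^2/2 + sin(4*a)/2


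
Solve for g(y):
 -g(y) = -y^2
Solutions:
 g(y) = y^2


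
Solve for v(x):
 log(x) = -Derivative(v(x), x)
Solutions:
 v(x) = C1 - x*log(x) + x


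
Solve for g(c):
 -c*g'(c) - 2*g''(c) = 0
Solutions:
 g(c) = C1 + C2*erf(c/2)


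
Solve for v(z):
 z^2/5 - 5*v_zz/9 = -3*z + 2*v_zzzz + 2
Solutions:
 v(z) = C1 + C2*z + C3*sin(sqrt(10)*z/6) + C4*cos(sqrt(10)*z/6) + 3*z^4/100 + 9*z^3/10 - 387*z^2/125


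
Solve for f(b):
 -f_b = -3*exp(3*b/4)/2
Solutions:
 f(b) = C1 + 2*exp(3*b/4)


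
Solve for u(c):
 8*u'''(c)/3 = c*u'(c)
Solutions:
 u(c) = C1 + Integral(C2*airyai(3^(1/3)*c/2) + C3*airybi(3^(1/3)*c/2), c)


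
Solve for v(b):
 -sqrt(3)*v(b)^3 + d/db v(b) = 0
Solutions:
 v(b) = -sqrt(2)*sqrt(-1/(C1 + sqrt(3)*b))/2
 v(b) = sqrt(2)*sqrt(-1/(C1 + sqrt(3)*b))/2


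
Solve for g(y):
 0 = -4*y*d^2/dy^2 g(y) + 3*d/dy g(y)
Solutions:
 g(y) = C1 + C2*y^(7/4)


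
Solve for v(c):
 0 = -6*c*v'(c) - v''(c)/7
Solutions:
 v(c) = C1 + C2*erf(sqrt(21)*c)


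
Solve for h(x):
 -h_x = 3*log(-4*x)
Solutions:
 h(x) = C1 - 3*x*log(-x) + 3*x*(1 - 2*log(2))


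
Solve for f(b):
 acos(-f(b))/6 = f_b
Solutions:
 Integral(1/acos(-_y), (_y, f(b))) = C1 + b/6


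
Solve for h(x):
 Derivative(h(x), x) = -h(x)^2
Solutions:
 h(x) = 1/(C1 + x)


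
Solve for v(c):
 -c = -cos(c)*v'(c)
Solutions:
 v(c) = C1 + Integral(c/cos(c), c)


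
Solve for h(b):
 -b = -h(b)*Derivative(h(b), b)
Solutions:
 h(b) = -sqrt(C1 + b^2)
 h(b) = sqrt(C1 + b^2)


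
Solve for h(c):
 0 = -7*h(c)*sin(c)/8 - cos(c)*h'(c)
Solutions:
 h(c) = C1*cos(c)^(7/8)


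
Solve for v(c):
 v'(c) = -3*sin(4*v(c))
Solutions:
 v(c) = -acos((-C1 - exp(24*c))/(C1 - exp(24*c)))/4 + pi/2
 v(c) = acos((-C1 - exp(24*c))/(C1 - exp(24*c)))/4


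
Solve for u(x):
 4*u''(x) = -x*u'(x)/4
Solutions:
 u(x) = C1 + C2*erf(sqrt(2)*x/8)


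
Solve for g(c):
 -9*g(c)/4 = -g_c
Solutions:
 g(c) = C1*exp(9*c/4)


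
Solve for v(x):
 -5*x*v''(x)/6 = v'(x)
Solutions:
 v(x) = C1 + C2/x^(1/5)


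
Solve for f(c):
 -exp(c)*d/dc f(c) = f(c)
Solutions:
 f(c) = C1*exp(exp(-c))


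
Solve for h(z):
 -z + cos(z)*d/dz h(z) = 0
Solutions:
 h(z) = C1 + Integral(z/cos(z), z)


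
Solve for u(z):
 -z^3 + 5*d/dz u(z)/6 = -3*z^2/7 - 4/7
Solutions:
 u(z) = C1 + 3*z^4/10 - 6*z^3/35 - 24*z/35


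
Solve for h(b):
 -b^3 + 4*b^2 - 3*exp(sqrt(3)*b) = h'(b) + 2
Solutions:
 h(b) = C1 - b^4/4 + 4*b^3/3 - 2*b - sqrt(3)*exp(sqrt(3)*b)


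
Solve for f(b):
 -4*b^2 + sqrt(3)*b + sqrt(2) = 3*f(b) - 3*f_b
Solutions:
 f(b) = C1*exp(b) - 4*b^2/3 - 8*b/3 + sqrt(3)*b/3 - 8/3 + sqrt(2)/3 + sqrt(3)/3


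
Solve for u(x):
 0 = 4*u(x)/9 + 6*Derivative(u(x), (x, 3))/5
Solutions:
 u(x) = C3*exp(-10^(1/3)*x/3) + (C1*sin(10^(1/3)*sqrt(3)*x/6) + C2*cos(10^(1/3)*sqrt(3)*x/6))*exp(10^(1/3)*x/6)


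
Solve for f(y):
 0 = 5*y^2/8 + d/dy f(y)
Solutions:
 f(y) = C1 - 5*y^3/24


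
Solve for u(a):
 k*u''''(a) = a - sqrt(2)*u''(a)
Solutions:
 u(a) = C1 + C2*a + C3*exp(-2^(1/4)*a*sqrt(-1/k)) + C4*exp(2^(1/4)*a*sqrt(-1/k)) + sqrt(2)*a^3/12


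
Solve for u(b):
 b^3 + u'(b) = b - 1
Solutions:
 u(b) = C1 - b^4/4 + b^2/2 - b


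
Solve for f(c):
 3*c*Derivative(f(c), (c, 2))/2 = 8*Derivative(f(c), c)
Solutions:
 f(c) = C1 + C2*c^(19/3)


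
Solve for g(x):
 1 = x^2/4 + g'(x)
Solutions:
 g(x) = C1 - x^3/12 + x


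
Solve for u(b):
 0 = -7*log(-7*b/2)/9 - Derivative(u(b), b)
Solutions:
 u(b) = C1 - 7*b*log(-b)/9 + 7*b*(-log(7) + log(2) + 1)/9


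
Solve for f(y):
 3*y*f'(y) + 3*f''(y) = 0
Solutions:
 f(y) = C1 + C2*erf(sqrt(2)*y/2)


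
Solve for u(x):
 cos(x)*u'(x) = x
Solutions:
 u(x) = C1 + Integral(x/cos(x), x)


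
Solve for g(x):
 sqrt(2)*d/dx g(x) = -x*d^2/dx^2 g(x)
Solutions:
 g(x) = C1 + C2*x^(1 - sqrt(2))


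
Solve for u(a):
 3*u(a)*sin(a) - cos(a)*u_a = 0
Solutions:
 u(a) = C1/cos(a)^3


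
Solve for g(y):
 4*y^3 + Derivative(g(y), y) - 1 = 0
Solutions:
 g(y) = C1 - y^4 + y


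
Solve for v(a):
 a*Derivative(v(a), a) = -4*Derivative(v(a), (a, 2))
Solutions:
 v(a) = C1 + C2*erf(sqrt(2)*a/4)


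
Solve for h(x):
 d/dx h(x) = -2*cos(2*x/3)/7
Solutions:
 h(x) = C1 - 3*sin(2*x/3)/7


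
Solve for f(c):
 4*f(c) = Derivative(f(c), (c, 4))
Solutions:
 f(c) = C1*exp(-sqrt(2)*c) + C2*exp(sqrt(2)*c) + C3*sin(sqrt(2)*c) + C4*cos(sqrt(2)*c)


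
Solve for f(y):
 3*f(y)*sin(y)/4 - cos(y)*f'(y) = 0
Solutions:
 f(y) = C1/cos(y)^(3/4)


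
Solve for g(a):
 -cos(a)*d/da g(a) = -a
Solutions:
 g(a) = C1 + Integral(a/cos(a), a)


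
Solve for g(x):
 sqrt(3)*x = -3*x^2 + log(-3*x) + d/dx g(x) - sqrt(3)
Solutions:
 g(x) = C1 + x^3 + sqrt(3)*x^2/2 - x*log(-x) + x*(-log(3) + 1 + sqrt(3))


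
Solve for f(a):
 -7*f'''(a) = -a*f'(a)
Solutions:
 f(a) = C1 + Integral(C2*airyai(7^(2/3)*a/7) + C3*airybi(7^(2/3)*a/7), a)


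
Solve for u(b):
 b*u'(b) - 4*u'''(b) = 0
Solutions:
 u(b) = C1 + Integral(C2*airyai(2^(1/3)*b/2) + C3*airybi(2^(1/3)*b/2), b)


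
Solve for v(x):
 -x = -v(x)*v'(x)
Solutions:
 v(x) = -sqrt(C1 + x^2)
 v(x) = sqrt(C1 + x^2)


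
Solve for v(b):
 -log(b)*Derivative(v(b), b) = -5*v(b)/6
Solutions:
 v(b) = C1*exp(5*li(b)/6)


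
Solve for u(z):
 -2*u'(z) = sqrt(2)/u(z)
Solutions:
 u(z) = -sqrt(C1 - sqrt(2)*z)
 u(z) = sqrt(C1 - sqrt(2)*z)


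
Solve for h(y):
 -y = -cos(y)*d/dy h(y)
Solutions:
 h(y) = C1 + Integral(y/cos(y), y)


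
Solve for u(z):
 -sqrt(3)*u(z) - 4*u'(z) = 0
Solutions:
 u(z) = C1*exp(-sqrt(3)*z/4)


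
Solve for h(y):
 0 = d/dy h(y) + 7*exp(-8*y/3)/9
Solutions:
 h(y) = C1 + 7*exp(-8*y/3)/24


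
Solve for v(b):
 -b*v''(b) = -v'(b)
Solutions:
 v(b) = C1 + C2*b^2


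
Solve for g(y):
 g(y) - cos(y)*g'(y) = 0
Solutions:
 g(y) = C1*sqrt(sin(y) + 1)/sqrt(sin(y) - 1)


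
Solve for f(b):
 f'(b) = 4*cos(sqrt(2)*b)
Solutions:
 f(b) = C1 + 2*sqrt(2)*sin(sqrt(2)*b)


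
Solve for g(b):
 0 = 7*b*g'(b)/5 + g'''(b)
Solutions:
 g(b) = C1 + Integral(C2*airyai(-5^(2/3)*7^(1/3)*b/5) + C3*airybi(-5^(2/3)*7^(1/3)*b/5), b)


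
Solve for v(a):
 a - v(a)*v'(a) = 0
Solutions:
 v(a) = -sqrt(C1 + a^2)
 v(a) = sqrt(C1 + a^2)


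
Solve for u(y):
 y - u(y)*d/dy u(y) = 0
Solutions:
 u(y) = -sqrt(C1 + y^2)
 u(y) = sqrt(C1 + y^2)


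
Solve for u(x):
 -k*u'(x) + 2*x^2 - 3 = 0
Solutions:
 u(x) = C1 + 2*x^3/(3*k) - 3*x/k


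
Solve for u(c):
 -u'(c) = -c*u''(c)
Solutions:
 u(c) = C1 + C2*c^2


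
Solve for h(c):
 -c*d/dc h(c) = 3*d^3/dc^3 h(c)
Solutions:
 h(c) = C1 + Integral(C2*airyai(-3^(2/3)*c/3) + C3*airybi(-3^(2/3)*c/3), c)


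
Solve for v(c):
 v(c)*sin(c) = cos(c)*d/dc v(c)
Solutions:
 v(c) = C1/cos(c)


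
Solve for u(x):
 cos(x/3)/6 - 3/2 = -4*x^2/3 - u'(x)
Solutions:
 u(x) = C1 - 4*x^3/9 + 3*x/2 - sin(x/3)/2


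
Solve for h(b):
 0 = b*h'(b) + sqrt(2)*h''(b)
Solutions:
 h(b) = C1 + C2*erf(2^(1/4)*b/2)


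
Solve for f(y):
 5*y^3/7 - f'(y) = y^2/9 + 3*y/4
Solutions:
 f(y) = C1 + 5*y^4/28 - y^3/27 - 3*y^2/8


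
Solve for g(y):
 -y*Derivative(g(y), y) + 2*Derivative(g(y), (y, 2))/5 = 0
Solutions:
 g(y) = C1 + C2*erfi(sqrt(5)*y/2)


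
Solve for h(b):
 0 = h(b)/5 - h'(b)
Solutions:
 h(b) = C1*exp(b/5)


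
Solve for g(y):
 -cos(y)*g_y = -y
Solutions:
 g(y) = C1 + Integral(y/cos(y), y)


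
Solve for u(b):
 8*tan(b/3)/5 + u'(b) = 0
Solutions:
 u(b) = C1 + 24*log(cos(b/3))/5


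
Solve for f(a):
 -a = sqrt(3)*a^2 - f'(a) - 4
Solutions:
 f(a) = C1 + sqrt(3)*a^3/3 + a^2/2 - 4*a


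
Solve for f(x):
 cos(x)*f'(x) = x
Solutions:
 f(x) = C1 + Integral(x/cos(x), x)


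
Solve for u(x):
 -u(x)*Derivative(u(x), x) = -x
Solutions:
 u(x) = -sqrt(C1 + x^2)
 u(x) = sqrt(C1 + x^2)


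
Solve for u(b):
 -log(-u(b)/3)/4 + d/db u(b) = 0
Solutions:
 -4*Integral(1/(log(-_y) - log(3)), (_y, u(b))) = C1 - b


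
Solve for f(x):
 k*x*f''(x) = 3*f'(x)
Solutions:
 f(x) = C1 + x^(((re(k) + 3)*re(k) + im(k)^2)/(re(k)^2 + im(k)^2))*(C2*sin(3*log(x)*Abs(im(k))/(re(k)^2 + im(k)^2)) + C3*cos(3*log(x)*im(k)/(re(k)^2 + im(k)^2)))


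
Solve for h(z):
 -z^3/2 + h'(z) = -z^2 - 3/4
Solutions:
 h(z) = C1 + z^4/8 - z^3/3 - 3*z/4


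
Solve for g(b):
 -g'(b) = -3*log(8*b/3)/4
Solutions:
 g(b) = C1 + 3*b*log(b)/4 - 3*b*log(3)/4 - 3*b/4 + 9*b*log(2)/4


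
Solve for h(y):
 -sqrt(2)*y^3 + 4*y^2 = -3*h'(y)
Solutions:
 h(y) = C1 + sqrt(2)*y^4/12 - 4*y^3/9


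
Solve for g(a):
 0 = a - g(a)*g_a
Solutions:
 g(a) = -sqrt(C1 + a^2)
 g(a) = sqrt(C1 + a^2)


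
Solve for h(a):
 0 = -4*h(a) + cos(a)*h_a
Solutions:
 h(a) = C1*(sin(a)^2 + 2*sin(a) + 1)/(sin(a)^2 - 2*sin(a) + 1)


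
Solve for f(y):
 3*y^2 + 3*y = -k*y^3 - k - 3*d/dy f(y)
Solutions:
 f(y) = C1 - k*y^4/12 - k*y/3 - y^3/3 - y^2/2


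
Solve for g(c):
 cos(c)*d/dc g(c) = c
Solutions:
 g(c) = C1 + Integral(c/cos(c), c)


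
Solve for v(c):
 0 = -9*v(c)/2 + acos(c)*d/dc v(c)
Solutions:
 v(c) = C1*exp(9*Integral(1/acos(c), c)/2)


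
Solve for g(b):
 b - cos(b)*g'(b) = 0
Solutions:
 g(b) = C1 + Integral(b/cos(b), b)


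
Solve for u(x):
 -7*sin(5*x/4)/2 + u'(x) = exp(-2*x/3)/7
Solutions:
 u(x) = C1 - 14*cos(5*x/4)/5 - 3*exp(-2*x/3)/14


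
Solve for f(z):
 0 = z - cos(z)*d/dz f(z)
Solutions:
 f(z) = C1 + Integral(z/cos(z), z)


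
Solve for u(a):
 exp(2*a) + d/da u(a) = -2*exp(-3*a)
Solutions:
 u(a) = C1 - exp(2*a)/2 + 2*exp(-3*a)/3


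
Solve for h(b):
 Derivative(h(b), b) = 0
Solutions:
 h(b) = C1


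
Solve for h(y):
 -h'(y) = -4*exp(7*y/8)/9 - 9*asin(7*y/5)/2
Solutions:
 h(y) = C1 + 9*y*asin(7*y/5)/2 + 9*sqrt(25 - 49*y^2)/14 + 32*exp(7*y/8)/63


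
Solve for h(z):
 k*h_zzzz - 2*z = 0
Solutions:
 h(z) = C1 + C2*z + C3*z^2 + C4*z^3 + z^5/(60*k)


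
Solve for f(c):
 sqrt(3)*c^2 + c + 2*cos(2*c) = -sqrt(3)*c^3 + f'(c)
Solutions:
 f(c) = C1 + sqrt(3)*c^4/4 + sqrt(3)*c^3/3 + c^2/2 + sin(2*c)


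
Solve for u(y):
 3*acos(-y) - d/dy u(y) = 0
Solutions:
 u(y) = C1 + 3*y*acos(-y) + 3*sqrt(1 - y^2)


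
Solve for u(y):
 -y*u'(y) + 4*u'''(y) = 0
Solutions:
 u(y) = C1 + Integral(C2*airyai(2^(1/3)*y/2) + C3*airybi(2^(1/3)*y/2), y)


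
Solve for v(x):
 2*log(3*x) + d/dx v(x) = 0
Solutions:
 v(x) = C1 - 2*x*log(x) - x*log(9) + 2*x


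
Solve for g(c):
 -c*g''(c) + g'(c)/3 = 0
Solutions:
 g(c) = C1 + C2*c^(4/3)


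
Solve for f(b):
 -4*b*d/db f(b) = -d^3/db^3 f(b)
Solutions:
 f(b) = C1 + Integral(C2*airyai(2^(2/3)*b) + C3*airybi(2^(2/3)*b), b)


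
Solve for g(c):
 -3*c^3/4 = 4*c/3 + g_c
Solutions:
 g(c) = C1 - 3*c^4/16 - 2*c^2/3


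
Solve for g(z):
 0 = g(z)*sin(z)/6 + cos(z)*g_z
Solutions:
 g(z) = C1*cos(z)^(1/6)


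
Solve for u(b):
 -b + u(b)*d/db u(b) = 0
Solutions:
 u(b) = -sqrt(C1 + b^2)
 u(b) = sqrt(C1 + b^2)


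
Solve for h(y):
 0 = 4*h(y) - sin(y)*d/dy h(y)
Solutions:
 h(y) = C1*(cos(y)^2 - 2*cos(y) + 1)/(cos(y)^2 + 2*cos(y) + 1)


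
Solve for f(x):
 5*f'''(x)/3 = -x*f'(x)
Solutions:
 f(x) = C1 + Integral(C2*airyai(-3^(1/3)*5^(2/3)*x/5) + C3*airybi(-3^(1/3)*5^(2/3)*x/5), x)


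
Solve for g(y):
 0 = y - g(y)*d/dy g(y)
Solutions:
 g(y) = -sqrt(C1 + y^2)
 g(y) = sqrt(C1 + y^2)


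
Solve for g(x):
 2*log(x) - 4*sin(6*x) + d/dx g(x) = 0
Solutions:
 g(x) = C1 - 2*x*log(x) + 2*x - 2*cos(6*x)/3


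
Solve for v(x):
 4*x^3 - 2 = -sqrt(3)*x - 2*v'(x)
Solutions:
 v(x) = C1 - x^4/2 - sqrt(3)*x^2/4 + x


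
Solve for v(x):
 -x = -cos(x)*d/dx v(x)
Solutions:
 v(x) = C1 + Integral(x/cos(x), x)


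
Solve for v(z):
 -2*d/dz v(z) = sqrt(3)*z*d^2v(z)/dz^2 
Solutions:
 v(z) = C1 + C2*z^(1 - 2*sqrt(3)/3)


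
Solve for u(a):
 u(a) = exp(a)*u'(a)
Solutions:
 u(a) = C1*exp(-exp(-a))


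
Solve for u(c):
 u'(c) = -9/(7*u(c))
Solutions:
 u(c) = -sqrt(C1 - 126*c)/7
 u(c) = sqrt(C1 - 126*c)/7


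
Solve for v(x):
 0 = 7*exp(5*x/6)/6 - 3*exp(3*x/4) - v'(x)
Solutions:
 v(x) = C1 + 7*exp(5*x/6)/5 - 4*exp(3*x/4)


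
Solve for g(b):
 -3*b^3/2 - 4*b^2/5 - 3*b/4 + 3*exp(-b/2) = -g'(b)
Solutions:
 g(b) = C1 + 3*b^4/8 + 4*b^3/15 + 3*b^2/8 + 6*exp(-b/2)


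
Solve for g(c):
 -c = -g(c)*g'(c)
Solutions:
 g(c) = -sqrt(C1 + c^2)
 g(c) = sqrt(C1 + c^2)


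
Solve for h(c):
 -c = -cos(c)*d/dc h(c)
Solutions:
 h(c) = C1 + Integral(c/cos(c), c)


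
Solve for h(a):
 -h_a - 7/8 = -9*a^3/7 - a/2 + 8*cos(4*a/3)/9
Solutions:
 h(a) = C1 + 9*a^4/28 + a^2/4 - 7*a/8 - 2*sin(4*a/3)/3


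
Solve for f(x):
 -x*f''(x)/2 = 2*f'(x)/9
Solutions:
 f(x) = C1 + C2*x^(5/9)


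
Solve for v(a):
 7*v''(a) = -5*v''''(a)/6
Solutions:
 v(a) = C1 + C2*a + C3*sin(sqrt(210)*a/5) + C4*cos(sqrt(210)*a/5)


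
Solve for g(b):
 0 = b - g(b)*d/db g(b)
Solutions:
 g(b) = -sqrt(C1 + b^2)
 g(b) = sqrt(C1 + b^2)


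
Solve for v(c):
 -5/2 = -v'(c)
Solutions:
 v(c) = C1 + 5*c/2


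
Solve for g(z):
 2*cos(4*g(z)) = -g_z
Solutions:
 g(z) = -asin((C1 + exp(16*z))/(C1 - exp(16*z)))/4 + pi/4
 g(z) = asin((C1 + exp(16*z))/(C1 - exp(16*z)))/4


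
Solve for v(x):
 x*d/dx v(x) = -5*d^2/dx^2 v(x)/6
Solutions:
 v(x) = C1 + C2*erf(sqrt(15)*x/5)


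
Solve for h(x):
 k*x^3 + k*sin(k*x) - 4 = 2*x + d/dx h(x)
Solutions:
 h(x) = C1 + k*x^4/4 - x^2 - 4*x - cos(k*x)


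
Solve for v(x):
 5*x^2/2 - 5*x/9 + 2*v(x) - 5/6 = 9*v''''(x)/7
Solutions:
 v(x) = C1*exp(-14^(1/4)*sqrt(3)*x/3) + C2*exp(14^(1/4)*sqrt(3)*x/3) + C3*sin(14^(1/4)*sqrt(3)*x/3) + C4*cos(14^(1/4)*sqrt(3)*x/3) - 5*x^2/4 + 5*x/18 + 5/12


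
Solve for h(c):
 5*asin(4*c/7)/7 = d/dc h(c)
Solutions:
 h(c) = C1 + 5*c*asin(4*c/7)/7 + 5*sqrt(49 - 16*c^2)/28


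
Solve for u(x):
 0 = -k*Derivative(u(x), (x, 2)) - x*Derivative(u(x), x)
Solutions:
 u(x) = C1 + C2*sqrt(k)*erf(sqrt(2)*x*sqrt(1/k)/2)


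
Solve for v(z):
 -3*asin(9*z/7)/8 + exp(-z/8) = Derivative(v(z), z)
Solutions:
 v(z) = C1 - 3*z*asin(9*z/7)/8 - sqrt(49 - 81*z^2)/24 - 8*exp(-z/8)


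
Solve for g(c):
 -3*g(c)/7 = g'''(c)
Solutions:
 g(c) = C3*exp(-3^(1/3)*7^(2/3)*c/7) + (C1*sin(3^(5/6)*7^(2/3)*c/14) + C2*cos(3^(5/6)*7^(2/3)*c/14))*exp(3^(1/3)*7^(2/3)*c/14)


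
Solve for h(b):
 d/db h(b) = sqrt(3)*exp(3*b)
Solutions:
 h(b) = C1 + sqrt(3)*exp(3*b)/3


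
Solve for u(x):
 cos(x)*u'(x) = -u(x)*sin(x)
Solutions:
 u(x) = C1*cos(x)


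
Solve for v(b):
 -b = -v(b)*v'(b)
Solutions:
 v(b) = -sqrt(C1 + b^2)
 v(b) = sqrt(C1 + b^2)


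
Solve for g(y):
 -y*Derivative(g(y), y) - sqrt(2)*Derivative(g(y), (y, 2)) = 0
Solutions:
 g(y) = C1 + C2*erf(2^(1/4)*y/2)


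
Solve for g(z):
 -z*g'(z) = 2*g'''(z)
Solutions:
 g(z) = C1 + Integral(C2*airyai(-2^(2/3)*z/2) + C3*airybi(-2^(2/3)*z/2), z)


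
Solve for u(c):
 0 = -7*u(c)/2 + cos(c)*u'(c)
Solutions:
 u(c) = C1*(sin(c) + 1)^(7/4)/(sin(c) - 1)^(7/4)


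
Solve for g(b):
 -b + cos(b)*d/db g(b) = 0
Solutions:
 g(b) = C1 + Integral(b/cos(b), b)


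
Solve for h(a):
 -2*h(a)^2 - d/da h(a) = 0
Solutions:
 h(a) = 1/(C1 + 2*a)


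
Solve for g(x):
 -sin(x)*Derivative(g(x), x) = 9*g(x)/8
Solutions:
 g(x) = C1*(cos(x) + 1)^(9/16)/(cos(x) - 1)^(9/16)


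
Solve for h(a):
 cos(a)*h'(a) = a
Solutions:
 h(a) = C1 + Integral(a/cos(a), a)


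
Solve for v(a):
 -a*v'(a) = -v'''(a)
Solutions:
 v(a) = C1 + Integral(C2*airyai(a) + C3*airybi(a), a)


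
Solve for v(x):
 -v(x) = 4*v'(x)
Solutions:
 v(x) = C1*exp(-x/4)


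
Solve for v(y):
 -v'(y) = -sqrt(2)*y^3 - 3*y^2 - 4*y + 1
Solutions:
 v(y) = C1 + sqrt(2)*y^4/4 + y^3 + 2*y^2 - y


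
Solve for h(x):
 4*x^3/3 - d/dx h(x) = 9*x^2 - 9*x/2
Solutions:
 h(x) = C1 + x^4/3 - 3*x^3 + 9*x^2/4


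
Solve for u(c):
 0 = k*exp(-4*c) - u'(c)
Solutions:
 u(c) = C1 - k*exp(-4*c)/4


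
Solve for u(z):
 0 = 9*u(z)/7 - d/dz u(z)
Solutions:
 u(z) = C1*exp(9*z/7)


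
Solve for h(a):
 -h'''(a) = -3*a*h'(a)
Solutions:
 h(a) = C1 + Integral(C2*airyai(3^(1/3)*a) + C3*airybi(3^(1/3)*a), a)


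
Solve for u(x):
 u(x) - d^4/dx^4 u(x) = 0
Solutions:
 u(x) = C1*exp(-x) + C2*exp(x) + C3*sin(x) + C4*cos(x)


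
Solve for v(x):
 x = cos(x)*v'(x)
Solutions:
 v(x) = C1 + Integral(x/cos(x), x)


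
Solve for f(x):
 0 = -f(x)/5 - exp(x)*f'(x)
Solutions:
 f(x) = C1*exp(exp(-x)/5)


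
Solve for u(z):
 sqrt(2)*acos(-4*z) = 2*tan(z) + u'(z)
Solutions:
 u(z) = C1 + sqrt(2)*(z*acos(-4*z) + sqrt(1 - 16*z^2)/4) + 2*log(cos(z))


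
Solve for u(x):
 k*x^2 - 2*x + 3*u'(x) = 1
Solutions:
 u(x) = C1 - k*x^3/9 + x^2/3 + x/3


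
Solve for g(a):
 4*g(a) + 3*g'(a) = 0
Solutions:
 g(a) = C1*exp(-4*a/3)


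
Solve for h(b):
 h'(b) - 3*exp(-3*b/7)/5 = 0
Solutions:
 h(b) = C1 - 7*exp(-3*b/7)/5


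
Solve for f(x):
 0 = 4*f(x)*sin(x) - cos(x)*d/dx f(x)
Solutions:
 f(x) = C1/cos(x)^4


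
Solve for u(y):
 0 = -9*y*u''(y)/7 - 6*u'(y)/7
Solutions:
 u(y) = C1 + C2*y^(1/3)


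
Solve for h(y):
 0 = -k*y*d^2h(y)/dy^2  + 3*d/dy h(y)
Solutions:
 h(y) = C1 + y^(((re(k) + 3)*re(k) + im(k)^2)/(re(k)^2 + im(k)^2))*(C2*sin(3*log(y)*Abs(im(k))/(re(k)^2 + im(k)^2)) + C3*cos(3*log(y)*im(k)/(re(k)^2 + im(k)^2)))


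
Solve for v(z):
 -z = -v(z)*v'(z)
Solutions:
 v(z) = -sqrt(C1 + z^2)
 v(z) = sqrt(C1 + z^2)


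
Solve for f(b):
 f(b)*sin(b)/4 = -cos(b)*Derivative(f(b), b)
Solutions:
 f(b) = C1*cos(b)^(1/4)


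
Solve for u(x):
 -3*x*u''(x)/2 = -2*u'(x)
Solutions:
 u(x) = C1 + C2*x^(7/3)


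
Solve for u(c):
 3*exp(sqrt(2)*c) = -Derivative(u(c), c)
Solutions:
 u(c) = C1 - 3*sqrt(2)*exp(sqrt(2)*c)/2


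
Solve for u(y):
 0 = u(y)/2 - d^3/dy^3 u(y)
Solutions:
 u(y) = C3*exp(2^(2/3)*y/2) + (C1*sin(2^(2/3)*sqrt(3)*y/4) + C2*cos(2^(2/3)*sqrt(3)*y/4))*exp(-2^(2/3)*y/4)


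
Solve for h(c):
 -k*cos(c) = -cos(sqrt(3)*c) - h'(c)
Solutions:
 h(c) = C1 + k*sin(c) - sqrt(3)*sin(sqrt(3)*c)/3


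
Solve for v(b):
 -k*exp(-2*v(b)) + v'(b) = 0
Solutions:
 v(b) = log(-sqrt(C1 + 2*b*k))
 v(b) = log(C1 + 2*b*k)/2


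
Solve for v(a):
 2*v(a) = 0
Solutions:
 v(a) = 0


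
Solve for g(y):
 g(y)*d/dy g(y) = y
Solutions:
 g(y) = -sqrt(C1 + y^2)
 g(y) = sqrt(C1 + y^2)


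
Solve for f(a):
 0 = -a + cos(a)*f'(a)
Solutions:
 f(a) = C1 + Integral(a/cos(a), a)


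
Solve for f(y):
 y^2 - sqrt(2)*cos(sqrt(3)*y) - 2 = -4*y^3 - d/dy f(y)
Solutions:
 f(y) = C1 - y^4 - y^3/3 + 2*y + sqrt(6)*sin(sqrt(3)*y)/3


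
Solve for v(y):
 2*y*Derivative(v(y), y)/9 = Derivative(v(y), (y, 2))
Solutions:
 v(y) = C1 + C2*erfi(y/3)


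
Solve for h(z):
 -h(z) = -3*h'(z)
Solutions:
 h(z) = C1*exp(z/3)


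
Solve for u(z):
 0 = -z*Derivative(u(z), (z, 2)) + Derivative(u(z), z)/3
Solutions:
 u(z) = C1 + C2*z^(4/3)


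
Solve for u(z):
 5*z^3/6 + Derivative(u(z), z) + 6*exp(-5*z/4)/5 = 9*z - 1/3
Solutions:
 u(z) = C1 - 5*z^4/24 + 9*z^2/2 - z/3 + 24*exp(-5*z/4)/25


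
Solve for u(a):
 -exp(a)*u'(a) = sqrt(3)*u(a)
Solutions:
 u(a) = C1*exp(sqrt(3)*exp(-a))


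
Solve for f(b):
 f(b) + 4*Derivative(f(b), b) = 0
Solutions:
 f(b) = C1*exp(-b/4)


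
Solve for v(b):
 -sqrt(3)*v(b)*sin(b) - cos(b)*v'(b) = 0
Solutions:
 v(b) = C1*cos(b)^(sqrt(3))


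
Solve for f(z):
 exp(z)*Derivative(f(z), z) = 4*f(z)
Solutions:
 f(z) = C1*exp(-4*exp(-z))


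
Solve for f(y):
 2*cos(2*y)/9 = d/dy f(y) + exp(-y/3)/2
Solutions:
 f(y) = C1 + sin(2*y)/9 + 3*exp(-y/3)/2


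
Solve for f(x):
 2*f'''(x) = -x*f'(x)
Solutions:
 f(x) = C1 + Integral(C2*airyai(-2^(2/3)*x/2) + C3*airybi(-2^(2/3)*x/2), x)


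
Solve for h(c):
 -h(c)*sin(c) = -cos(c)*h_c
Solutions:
 h(c) = C1/cos(c)


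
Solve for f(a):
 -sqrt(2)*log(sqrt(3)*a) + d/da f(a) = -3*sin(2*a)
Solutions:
 f(a) = C1 + sqrt(2)*a*(log(a) - 1) + sqrt(2)*a*log(3)/2 + 3*cos(2*a)/2


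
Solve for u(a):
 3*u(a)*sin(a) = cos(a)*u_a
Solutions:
 u(a) = C1/cos(a)^3


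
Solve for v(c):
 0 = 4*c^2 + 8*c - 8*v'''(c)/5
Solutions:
 v(c) = C1 + C2*c + C3*c^2 + c^5/24 + 5*c^4/24


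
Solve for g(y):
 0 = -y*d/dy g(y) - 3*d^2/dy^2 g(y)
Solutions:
 g(y) = C1 + C2*erf(sqrt(6)*y/6)


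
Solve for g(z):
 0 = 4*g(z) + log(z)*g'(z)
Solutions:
 g(z) = C1*exp(-4*li(z))


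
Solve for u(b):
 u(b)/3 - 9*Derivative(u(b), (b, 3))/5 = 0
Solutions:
 u(b) = C3*exp(5^(1/3)*b/3) + (C1*sin(sqrt(3)*5^(1/3)*b/6) + C2*cos(sqrt(3)*5^(1/3)*b/6))*exp(-5^(1/3)*b/6)


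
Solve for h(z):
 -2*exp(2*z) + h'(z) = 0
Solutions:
 h(z) = C1 + exp(2*z)


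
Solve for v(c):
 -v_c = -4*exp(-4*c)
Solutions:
 v(c) = C1 - exp(-4*c)


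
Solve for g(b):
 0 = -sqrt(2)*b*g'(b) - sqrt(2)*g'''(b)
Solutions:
 g(b) = C1 + Integral(C2*airyai(-b) + C3*airybi(-b), b)


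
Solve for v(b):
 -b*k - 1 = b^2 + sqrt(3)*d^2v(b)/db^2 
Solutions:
 v(b) = C1 + C2*b - sqrt(3)*b^4/36 - sqrt(3)*b^3*k/18 - sqrt(3)*b^2/6


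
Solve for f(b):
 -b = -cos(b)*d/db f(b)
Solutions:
 f(b) = C1 + Integral(b/cos(b), b)


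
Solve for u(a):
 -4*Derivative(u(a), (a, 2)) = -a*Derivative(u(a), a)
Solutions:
 u(a) = C1 + C2*erfi(sqrt(2)*a/4)


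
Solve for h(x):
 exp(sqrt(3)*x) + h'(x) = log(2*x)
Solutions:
 h(x) = C1 + x*log(x) + x*(-1 + log(2)) - sqrt(3)*exp(sqrt(3)*x)/3


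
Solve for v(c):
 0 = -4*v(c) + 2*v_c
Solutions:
 v(c) = C1*exp(2*c)


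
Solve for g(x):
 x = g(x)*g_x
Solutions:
 g(x) = -sqrt(C1 + x^2)
 g(x) = sqrt(C1 + x^2)


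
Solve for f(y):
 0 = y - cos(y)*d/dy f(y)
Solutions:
 f(y) = C1 + Integral(y/cos(y), y)


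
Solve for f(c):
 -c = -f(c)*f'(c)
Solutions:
 f(c) = -sqrt(C1 + c^2)
 f(c) = sqrt(C1 + c^2)


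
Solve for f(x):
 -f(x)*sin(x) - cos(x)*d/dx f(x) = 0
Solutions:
 f(x) = C1*cos(x)


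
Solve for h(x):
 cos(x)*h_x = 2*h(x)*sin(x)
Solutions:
 h(x) = C1/cos(x)^2


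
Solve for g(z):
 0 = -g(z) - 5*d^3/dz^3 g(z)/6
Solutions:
 g(z) = C3*exp(-5^(2/3)*6^(1/3)*z/5) + (C1*sin(2^(1/3)*3^(5/6)*5^(2/3)*z/10) + C2*cos(2^(1/3)*3^(5/6)*5^(2/3)*z/10))*exp(5^(2/3)*6^(1/3)*z/10)


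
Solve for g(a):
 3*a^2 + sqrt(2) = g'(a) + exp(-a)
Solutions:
 g(a) = C1 + a^3 + sqrt(2)*a + exp(-a)


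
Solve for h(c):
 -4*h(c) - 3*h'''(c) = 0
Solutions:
 h(c) = C3*exp(-6^(2/3)*c/3) + (C1*sin(2^(2/3)*3^(1/6)*c/2) + C2*cos(2^(2/3)*3^(1/6)*c/2))*exp(6^(2/3)*c/6)


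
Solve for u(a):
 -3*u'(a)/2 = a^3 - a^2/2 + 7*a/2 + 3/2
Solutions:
 u(a) = C1 - a^4/6 + a^3/9 - 7*a^2/6 - a


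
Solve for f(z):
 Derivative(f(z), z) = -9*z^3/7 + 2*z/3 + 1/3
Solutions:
 f(z) = C1 - 9*z^4/28 + z^2/3 + z/3


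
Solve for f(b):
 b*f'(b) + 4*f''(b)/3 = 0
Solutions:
 f(b) = C1 + C2*erf(sqrt(6)*b/4)


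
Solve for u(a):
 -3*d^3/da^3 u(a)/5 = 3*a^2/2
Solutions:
 u(a) = C1 + C2*a + C3*a^2 - a^5/24


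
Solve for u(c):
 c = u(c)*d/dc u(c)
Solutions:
 u(c) = -sqrt(C1 + c^2)
 u(c) = sqrt(C1 + c^2)


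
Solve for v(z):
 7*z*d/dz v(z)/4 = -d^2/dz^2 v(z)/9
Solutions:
 v(z) = C1 + C2*erf(3*sqrt(14)*z/4)


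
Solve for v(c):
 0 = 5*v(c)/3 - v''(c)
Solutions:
 v(c) = C1*exp(-sqrt(15)*c/3) + C2*exp(sqrt(15)*c/3)


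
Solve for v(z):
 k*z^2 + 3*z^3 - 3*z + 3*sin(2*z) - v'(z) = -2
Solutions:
 v(z) = C1 + k*z^3/3 + 3*z^4/4 - 3*z^2/2 + 2*z - 3*cos(2*z)/2


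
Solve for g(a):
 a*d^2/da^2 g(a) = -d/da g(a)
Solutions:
 g(a) = C1 + C2*log(a)


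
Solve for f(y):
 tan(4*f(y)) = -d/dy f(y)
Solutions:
 f(y) = -asin(C1*exp(-4*y))/4 + pi/4
 f(y) = asin(C1*exp(-4*y))/4


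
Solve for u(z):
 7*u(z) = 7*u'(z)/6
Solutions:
 u(z) = C1*exp(6*z)


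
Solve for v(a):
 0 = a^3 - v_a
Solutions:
 v(a) = C1 + a^4/4


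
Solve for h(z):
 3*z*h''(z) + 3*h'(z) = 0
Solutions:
 h(z) = C1 + C2*log(z)


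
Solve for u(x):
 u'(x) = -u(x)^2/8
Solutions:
 u(x) = 8/(C1 + x)


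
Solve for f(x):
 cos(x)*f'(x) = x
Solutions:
 f(x) = C1 + Integral(x/cos(x), x)


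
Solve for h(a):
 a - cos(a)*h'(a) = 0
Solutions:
 h(a) = C1 + Integral(a/cos(a), a)


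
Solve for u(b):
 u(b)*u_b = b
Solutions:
 u(b) = -sqrt(C1 + b^2)
 u(b) = sqrt(C1 + b^2)


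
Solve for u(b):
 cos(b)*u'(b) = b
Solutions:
 u(b) = C1 + Integral(b/cos(b), b)


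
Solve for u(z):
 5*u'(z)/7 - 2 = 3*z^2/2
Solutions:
 u(z) = C1 + 7*z^3/10 + 14*z/5


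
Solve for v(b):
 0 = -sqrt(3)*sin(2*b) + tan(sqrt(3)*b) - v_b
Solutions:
 v(b) = C1 - sqrt(3)*log(cos(sqrt(3)*b))/3 + sqrt(3)*cos(2*b)/2


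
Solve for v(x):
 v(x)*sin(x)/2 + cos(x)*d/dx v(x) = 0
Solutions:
 v(x) = C1*sqrt(cos(x))


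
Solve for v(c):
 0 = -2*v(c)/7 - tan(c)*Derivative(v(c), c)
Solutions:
 v(c) = C1/sin(c)^(2/7)


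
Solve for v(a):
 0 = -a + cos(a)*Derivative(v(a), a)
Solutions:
 v(a) = C1 + Integral(a/cos(a), a)


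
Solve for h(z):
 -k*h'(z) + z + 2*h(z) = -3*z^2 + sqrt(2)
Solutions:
 h(z) = C1*exp(2*z/k) - 3*k^2/4 - 3*k*z/2 - k/4 - 3*z^2/2 - z/2 + sqrt(2)/2


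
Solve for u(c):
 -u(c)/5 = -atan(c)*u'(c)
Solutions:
 u(c) = C1*exp(Integral(1/atan(c), c)/5)


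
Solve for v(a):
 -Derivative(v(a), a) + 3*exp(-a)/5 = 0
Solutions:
 v(a) = C1 - 3*exp(-a)/5


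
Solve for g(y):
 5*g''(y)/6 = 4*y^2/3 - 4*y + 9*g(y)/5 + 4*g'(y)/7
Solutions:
 g(y) = C1*exp(3*y*(4 - sqrt(310))/35) + C2*exp(3*y*(4 + sqrt(310))/35) - 20*y^2/27 + 4580*y/1701 - 165100/107163


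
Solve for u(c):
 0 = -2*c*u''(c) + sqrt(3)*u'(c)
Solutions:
 u(c) = C1 + C2*c^(sqrt(3)/2 + 1)


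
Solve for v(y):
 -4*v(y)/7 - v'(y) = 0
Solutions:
 v(y) = C1*exp(-4*y/7)


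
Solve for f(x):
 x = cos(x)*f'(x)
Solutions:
 f(x) = C1 + Integral(x/cos(x), x)


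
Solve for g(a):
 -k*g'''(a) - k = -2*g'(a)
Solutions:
 g(a) = C1 + C2*exp(-sqrt(2)*a*sqrt(1/k)) + C3*exp(sqrt(2)*a*sqrt(1/k)) + a*k/2


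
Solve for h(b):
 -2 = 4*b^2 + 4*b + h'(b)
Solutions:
 h(b) = C1 - 4*b^3/3 - 2*b^2 - 2*b


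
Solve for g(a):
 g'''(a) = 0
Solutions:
 g(a) = C1 + C2*a + C3*a^2


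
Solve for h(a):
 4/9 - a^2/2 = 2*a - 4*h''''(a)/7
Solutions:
 h(a) = C1 + C2*a + C3*a^2 + C4*a^3 + 7*a^6/2880 + 7*a^5/240 - 7*a^4/216


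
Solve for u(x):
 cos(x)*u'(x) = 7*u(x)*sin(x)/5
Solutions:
 u(x) = C1/cos(x)^(7/5)


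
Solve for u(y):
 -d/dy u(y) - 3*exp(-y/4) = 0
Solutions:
 u(y) = C1 + 12*exp(-y/4)


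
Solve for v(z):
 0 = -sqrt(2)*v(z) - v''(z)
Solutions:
 v(z) = C1*sin(2^(1/4)*z) + C2*cos(2^(1/4)*z)


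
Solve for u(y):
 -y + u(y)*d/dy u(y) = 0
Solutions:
 u(y) = -sqrt(C1 + y^2)
 u(y) = sqrt(C1 + y^2)


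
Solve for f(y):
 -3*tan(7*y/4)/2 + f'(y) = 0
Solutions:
 f(y) = C1 - 6*log(cos(7*y/4))/7


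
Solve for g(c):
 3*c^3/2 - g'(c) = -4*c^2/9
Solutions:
 g(c) = C1 + 3*c^4/8 + 4*c^3/27


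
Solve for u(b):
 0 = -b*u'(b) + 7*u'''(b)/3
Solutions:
 u(b) = C1 + Integral(C2*airyai(3^(1/3)*7^(2/3)*b/7) + C3*airybi(3^(1/3)*7^(2/3)*b/7), b)


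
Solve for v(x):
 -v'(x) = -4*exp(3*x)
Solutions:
 v(x) = C1 + 4*exp(3*x)/3


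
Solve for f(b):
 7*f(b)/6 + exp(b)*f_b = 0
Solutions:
 f(b) = C1*exp(7*exp(-b)/6)
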